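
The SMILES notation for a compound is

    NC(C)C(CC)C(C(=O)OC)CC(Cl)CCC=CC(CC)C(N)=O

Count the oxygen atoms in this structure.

3

Scan the SMILES for O atoms (remember two-letter symbols like Cl and Br are single atoms).
Oxygen count: 3.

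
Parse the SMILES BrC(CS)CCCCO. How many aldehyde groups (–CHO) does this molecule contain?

0

Scan the SMILES for the aldehyde motif — none present.
Groups that are present: 1 hydroxyl, 1 thiol.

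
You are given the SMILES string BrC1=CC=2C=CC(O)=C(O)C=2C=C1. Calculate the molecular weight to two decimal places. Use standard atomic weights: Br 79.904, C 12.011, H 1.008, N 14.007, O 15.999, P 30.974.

First, the molecular formula is C10H7BrO2 (counting implicit H from valence).
  Br: 1 × 79.904 = 79.904
  C: 10 × 12.011 = 120.110
  H: 7 × 1.008 = 7.056
  O: 2 × 15.999 = 31.998
Sum: 1×79.904 + 10×12.011 + 7×1.008 + 2×15.999 = 239.068 → 239.07 g/mol.

239.07 g/mol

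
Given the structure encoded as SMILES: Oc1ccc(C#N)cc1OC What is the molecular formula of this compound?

C8H7NO2

Walk through each heavy atom and fill implicit hydrogens from standard valence (C 4, N 3, O 2, S 2, halogen 1); for lowercase aromatic atoms, an aromatic c carries 1 H when it has two neighbours and 0 H with three, and aromatic n carries 0 H:
  atom 1: O, bond orders sum to 1 (valence 2) → 1 H
  atom 2: aromatic c, 3 neighbours → 0 H
  atom 3: aromatic c, 2 neighbours → 1 H
  atom 4: aromatic c, 2 neighbours → 1 H
  atom 5: aromatic c, 3 neighbours → 0 H
  atom 6: C, bond orders sum to 4 (valence 4) → 0 H
  atom 7: N, bond orders sum to 3 (valence 3) → 0 H
  atom 8: aromatic c, 2 neighbours → 1 H
  atom 9: aromatic c, 3 neighbours → 0 H
  atom 10: O, bond orders sum to 2 (valence 2) → 0 H
  atom 11: C, bond orders sum to 1 (valence 4) → 3 H
Totals → C:8, H:7, N:1, O:2.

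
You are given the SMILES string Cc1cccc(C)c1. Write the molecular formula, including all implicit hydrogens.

C8H10

Walk through each heavy atom and fill implicit hydrogens from standard valence (C 4, N 3, O 2, S 2, halogen 1); for lowercase aromatic atoms, an aromatic c carries 1 H when it has two neighbours and 0 H with three, and aromatic n carries 0 H:
  atom 1: C, bond orders sum to 1 (valence 4) → 3 H
  atom 2: aromatic c, 3 neighbours → 0 H
  atom 3: aromatic c, 2 neighbours → 1 H
  atom 4: aromatic c, 2 neighbours → 1 H
  atom 5: aromatic c, 2 neighbours → 1 H
  atom 6: aromatic c, 3 neighbours → 0 H
  atom 7: C, bond orders sum to 1 (valence 4) → 3 H
  atom 8: aromatic c, 2 neighbours → 1 H
Totals → C:8, H:10.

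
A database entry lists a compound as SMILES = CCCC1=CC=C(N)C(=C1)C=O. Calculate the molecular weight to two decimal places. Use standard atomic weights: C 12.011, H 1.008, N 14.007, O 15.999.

163.22 g/mol

First, the molecular formula is C10H13NO (counting implicit H from valence).
  C: 10 × 12.011 = 120.110
  H: 13 × 1.008 = 13.104
  N: 1 × 14.007 = 14.007
  O: 1 × 15.999 = 15.999
Sum: 10×12.011 + 13×1.008 + 1×14.007 + 1×15.999 = 163.220 → 163.22 g/mol.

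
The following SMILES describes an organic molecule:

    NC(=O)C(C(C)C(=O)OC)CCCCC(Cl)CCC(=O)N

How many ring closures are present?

0

In SMILES, each pair of matching ring-closure digits denotes one ring-closing bond; the number of such bonds equals the number of independent rings.
Ring-closure bonds here: 0.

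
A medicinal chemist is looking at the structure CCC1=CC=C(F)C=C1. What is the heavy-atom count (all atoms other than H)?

Every atom symbol written in the SMILES (organic subset) is one heavy atom; implicit H are not written.
Heavy atoms by element → C:8, F:1.
Total: 9.

9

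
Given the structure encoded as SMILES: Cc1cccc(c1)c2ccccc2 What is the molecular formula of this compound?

Walk through each heavy atom and fill implicit hydrogens from standard valence (C 4, N 3, O 2, S 2, halogen 1); for lowercase aromatic atoms, an aromatic c carries 1 H when it has two neighbours and 0 H with three, and aromatic n carries 0 H:
  atom 1: C, bond orders sum to 1 (valence 4) → 3 H
  atom 2: aromatic c, 3 neighbours → 0 H
  atom 3: aromatic c, 2 neighbours → 1 H
  atom 4: aromatic c, 2 neighbours → 1 H
  atom 5: aromatic c, 2 neighbours → 1 H
  atom 6: aromatic c, 3 neighbours → 0 H
  atom 7: aromatic c, 2 neighbours → 1 H
  atom 8: aromatic c, 3 neighbours → 0 H
  atom 9: aromatic c, 2 neighbours → 1 H
  atom 10: aromatic c, 2 neighbours → 1 H
  atom 11: aromatic c, 2 neighbours → 1 H
  atom 12: aromatic c, 2 neighbours → 1 H
  atom 13: aromatic c, 2 neighbours → 1 H
Totals → C:13, H:12.

C13H12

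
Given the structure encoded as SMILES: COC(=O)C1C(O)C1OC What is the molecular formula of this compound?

C6H10O4

Walk through each heavy atom and fill implicit hydrogens from standard valence (C 4, N 3, O 2, S 2, halogen 1):
  atom 1: C, bond orders sum to 1 (valence 4) → 3 H
  atom 2: O, bond orders sum to 2 (valence 2) → 0 H
  atom 3: C, bond orders sum to 4 (valence 4) → 0 H
  atom 4: O, bond orders sum to 2 (valence 2) → 0 H
  atom 5: C, bond orders sum to 3 (valence 4) → 1 H
  atom 6: C, bond orders sum to 3 (valence 4) → 1 H
  atom 7: O, bond orders sum to 1 (valence 2) → 1 H
  atom 8: C, bond orders sum to 3 (valence 4) → 1 H
  atom 9: O, bond orders sum to 2 (valence 2) → 0 H
  atom 10: C, bond orders sum to 1 (valence 4) → 3 H
Totals → C:6, H:10, O:4.
In Hill order: C6H10O4.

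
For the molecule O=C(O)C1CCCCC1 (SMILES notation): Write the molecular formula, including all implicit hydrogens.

C7H12O2

Walk through each heavy atom and fill implicit hydrogens from standard valence (C 4, N 3, O 2, S 2, halogen 1):
  atom 1: O, bond orders sum to 2 (valence 2) → 0 H
  atom 2: C, bond orders sum to 4 (valence 4) → 0 H
  atom 3: O, bond orders sum to 1 (valence 2) → 1 H
  atom 4: C, bond orders sum to 3 (valence 4) → 1 H
  atom 5: C, bond orders sum to 2 (valence 4) → 2 H
  atom 6: C, bond orders sum to 2 (valence 4) → 2 H
  atom 7: C, bond orders sum to 2 (valence 4) → 2 H
  atom 8: C, bond orders sum to 2 (valence 4) → 2 H
  atom 9: C, bond orders sum to 2 (valence 4) → 2 H
Totals → C:7, H:12, O:2.
In Hill order: C7H12O2.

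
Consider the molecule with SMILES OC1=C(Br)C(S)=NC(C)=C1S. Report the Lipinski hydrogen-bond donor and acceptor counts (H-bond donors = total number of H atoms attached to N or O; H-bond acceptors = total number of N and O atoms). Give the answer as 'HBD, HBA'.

Donors: find every N or O and count the H atoms it carries.
  atom 1 (O): bond orders sum to 1 → 1 H
  atom 7 (N): bond orders sum to 3 → 0 H
Lipinski HBD = 1.
Acceptors: N atoms = 1, O atoms = 1 → HBA = 2.

1, 2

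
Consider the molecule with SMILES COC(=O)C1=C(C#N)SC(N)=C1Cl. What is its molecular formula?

Walk through each heavy atom and fill implicit hydrogens from standard valence (C 4, N 3, O 2, S 2, halogen 1):
  atom 1: C, bond orders sum to 1 (valence 4) → 3 H
  atom 2: O, bond orders sum to 2 (valence 2) → 0 H
  atom 3: C, bond orders sum to 4 (valence 4) → 0 H
  atom 4: O, bond orders sum to 2 (valence 2) → 0 H
  atom 5: C, bond orders sum to 4 (valence 4) → 0 H
  atom 6: C, bond orders sum to 4 (valence 4) → 0 H
  atom 7: C, bond orders sum to 4 (valence 4) → 0 H
  atom 8: N, bond orders sum to 3 (valence 3) → 0 H
  atom 9: S, bond orders sum to 2 (valence 2) → 0 H
  atom 10: C, bond orders sum to 4 (valence 4) → 0 H
  atom 11: N, bond orders sum to 1 (valence 3) → 2 H
  atom 12: C, bond orders sum to 4 (valence 4) → 0 H
  atom 13: Cl (halogen, monovalent) → 0 H
Totals → C:7, H:5, Cl:1, N:2, O:2, S:1.
In Hill order: C7H5ClN2O2S.

C7H5ClN2O2S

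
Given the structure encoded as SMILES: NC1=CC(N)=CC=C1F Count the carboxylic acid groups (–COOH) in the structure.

0

Scan the SMILES for the carboxylic acid motif — none present.
Groups that are present: 2 primary amine.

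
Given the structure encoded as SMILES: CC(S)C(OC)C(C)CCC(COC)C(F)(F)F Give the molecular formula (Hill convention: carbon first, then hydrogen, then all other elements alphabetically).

C12H23F3O2S

Walk through each heavy atom and fill implicit hydrogens from standard valence (C 4, N 3, O 2, S 2, halogen 1):
  atom 1: C, bond orders sum to 1 (valence 4) → 3 H
  atom 2: C, bond orders sum to 3 (valence 4) → 1 H
  atom 3: S, bond orders sum to 1 (valence 2) → 1 H
  atom 4: C, bond orders sum to 3 (valence 4) → 1 H
  atom 5: O, bond orders sum to 2 (valence 2) → 0 H
  atom 6: C, bond orders sum to 1 (valence 4) → 3 H
  atom 7: C, bond orders sum to 3 (valence 4) → 1 H
  atom 8: C, bond orders sum to 1 (valence 4) → 3 H
  atom 9: C, bond orders sum to 2 (valence 4) → 2 H
  atom 10: C, bond orders sum to 2 (valence 4) → 2 H
  atom 11: C, bond orders sum to 3 (valence 4) → 1 H
  atom 12: C, bond orders sum to 2 (valence 4) → 2 H
  atom 13: O, bond orders sum to 2 (valence 2) → 0 H
  atom 14: C, bond orders sum to 1 (valence 4) → 3 H
  atom 15: C, bond orders sum to 4 (valence 4) → 0 H
  atom 16: F (halogen, monovalent) → 0 H
  atom 17: F (halogen, monovalent) → 0 H
  atom 18: F (halogen, monovalent) → 0 H
Totals → C:12, H:23, F:3, O:2, S:1.
In Hill order: C12H23F3O2S.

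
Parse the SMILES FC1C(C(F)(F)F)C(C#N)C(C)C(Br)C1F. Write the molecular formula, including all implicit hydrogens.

Walk through each heavy atom and fill implicit hydrogens from standard valence (C 4, N 3, O 2, S 2, halogen 1):
  atom 1: F (halogen, monovalent) → 0 H
  atom 2: C, bond orders sum to 3 (valence 4) → 1 H
  atom 3: C, bond orders sum to 3 (valence 4) → 1 H
  atom 4: C, bond orders sum to 4 (valence 4) → 0 H
  atom 5: F (halogen, monovalent) → 0 H
  atom 6: F (halogen, monovalent) → 0 H
  atom 7: F (halogen, monovalent) → 0 H
  atom 8: C, bond orders sum to 3 (valence 4) → 1 H
  atom 9: C, bond orders sum to 4 (valence 4) → 0 H
  atom 10: N, bond orders sum to 3 (valence 3) → 0 H
  atom 11: C, bond orders sum to 3 (valence 4) → 1 H
  atom 12: C, bond orders sum to 1 (valence 4) → 3 H
  atom 13: C, bond orders sum to 3 (valence 4) → 1 H
  atom 14: Br (halogen, monovalent) → 0 H
  atom 15: C, bond orders sum to 3 (valence 4) → 1 H
  atom 16: F (halogen, monovalent) → 0 H
Totals → C:9, H:9, Br:1, F:5, N:1.

C9H9BrF5N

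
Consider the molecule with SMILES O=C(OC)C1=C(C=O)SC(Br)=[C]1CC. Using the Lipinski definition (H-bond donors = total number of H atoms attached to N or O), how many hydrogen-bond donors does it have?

Donors: find every N or O and count the H atoms it carries.
  atom 1 (O): bond orders sum to 2 → 0 H
  atom 3 (O): bond orders sum to 2 → 0 H
  atom 8 (O): bond orders sum to 2 → 0 H
Lipinski HBD = 0.

0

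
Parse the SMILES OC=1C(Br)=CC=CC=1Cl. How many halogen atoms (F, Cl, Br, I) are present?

2

Halogen atoms appear at heavy-atom positions 4, 9 (1×Br, 1×Cl).
Other groups present: 1 hydroxyl.
Halogen count: 2.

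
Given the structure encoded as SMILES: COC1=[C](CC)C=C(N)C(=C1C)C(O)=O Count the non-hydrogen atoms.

Every atom symbol written in the SMILES (organic subset) is one heavy atom; implicit H are not written.
Heavy atoms by element → C:11, N:1, O:3.
Total: 15.

15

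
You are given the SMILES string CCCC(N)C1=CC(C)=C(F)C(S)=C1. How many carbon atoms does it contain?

Count every carbon token in the SMILES (each C, including those in ring-closure positions and inside branches).
Carbon count: 11.

11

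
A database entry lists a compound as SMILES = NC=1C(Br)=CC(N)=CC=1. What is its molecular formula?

C6H7BrN2

Walk through each heavy atom and fill implicit hydrogens from standard valence (C 4, N 3, O 2, S 2, halogen 1):
  atom 1: N, bond orders sum to 1 (valence 3) → 2 H
  atom 2: C, bond orders sum to 4 (valence 4) → 0 H
  atom 3: C, bond orders sum to 4 (valence 4) → 0 H
  atom 4: Br (halogen, monovalent) → 0 H
  atom 5: C, bond orders sum to 3 (valence 4) → 1 H
  atom 6: C, bond orders sum to 4 (valence 4) → 0 H
  atom 7: N, bond orders sum to 1 (valence 3) → 2 H
  atom 8: C, bond orders sum to 3 (valence 4) → 1 H
  atom 9: C, bond orders sum to 3 (valence 4) → 1 H
Totals → C:6, H:7, Br:1, N:2.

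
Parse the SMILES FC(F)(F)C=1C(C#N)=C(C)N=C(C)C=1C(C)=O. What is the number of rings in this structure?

1

In SMILES, each pair of matching ring-closure digits denotes one ring-closing bond; the number of such bonds equals the number of independent rings.
Ring-closure bonds here: 1.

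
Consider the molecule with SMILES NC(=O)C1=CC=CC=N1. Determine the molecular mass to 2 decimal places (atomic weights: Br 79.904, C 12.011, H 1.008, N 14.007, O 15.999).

122.13 g/mol

First, the molecular formula is C6H6N2O (counting implicit H from valence).
  C: 6 × 12.011 = 72.066
  H: 6 × 1.008 = 6.048
  N: 2 × 14.007 = 28.014
  O: 1 × 15.999 = 15.999
Sum: 6×12.011 + 6×1.008 + 2×14.007 + 1×15.999 = 122.127 → 122.13 g/mol.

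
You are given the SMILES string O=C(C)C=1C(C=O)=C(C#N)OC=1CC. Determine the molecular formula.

C10H9NO3

Walk through each heavy atom and fill implicit hydrogens from standard valence (C 4, N 3, O 2, S 2, halogen 1):
  atom 1: O, bond orders sum to 2 (valence 2) → 0 H
  atom 2: C, bond orders sum to 4 (valence 4) → 0 H
  atom 3: C, bond orders sum to 1 (valence 4) → 3 H
  atom 4: C, bond orders sum to 4 (valence 4) → 0 H
  atom 5: C, bond orders sum to 4 (valence 4) → 0 H
  atom 6: C, bond orders sum to 3 (valence 4) → 1 H
  atom 7: O, bond orders sum to 2 (valence 2) → 0 H
  atom 8: C, bond orders sum to 4 (valence 4) → 0 H
  atom 9: C, bond orders sum to 4 (valence 4) → 0 H
  atom 10: N, bond orders sum to 3 (valence 3) → 0 H
  atom 11: O, bond orders sum to 2 (valence 2) → 0 H
  atom 12: C, bond orders sum to 4 (valence 4) → 0 H
  atom 13: C, bond orders sum to 2 (valence 4) → 2 H
  atom 14: C, bond orders sum to 1 (valence 4) → 3 H
Totals → C:10, H:9, N:1, O:3.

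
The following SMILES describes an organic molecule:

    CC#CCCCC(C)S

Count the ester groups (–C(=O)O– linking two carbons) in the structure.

Scan the SMILES for the ester motif — none present.
Groups that are present: 1 alkyne, 1 thiol.

0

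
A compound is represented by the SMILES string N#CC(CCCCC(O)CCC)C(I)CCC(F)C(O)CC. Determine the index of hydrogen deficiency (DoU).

Molecular formula: C17H31FINO2.
DoU = (2C + 2 + N − H − X) / 2, where X is the halogen count and O/S are ignored.
    = (2·17 + 2 + 1 − 31 − 2) / 2 = 4 / 2 = 2.

2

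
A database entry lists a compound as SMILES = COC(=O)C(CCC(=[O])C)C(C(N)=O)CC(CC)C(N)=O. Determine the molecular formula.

Walk through each heavy atom and fill implicit hydrogens from standard valence (C 4, N 3, O 2, S 2, halogen 1):
  atom 1: C, bond orders sum to 1 (valence 4) → 3 H
  atom 2: O, bond orders sum to 2 (valence 2) → 0 H
  atom 3: C, bond orders sum to 4 (valence 4) → 0 H
  atom 4: O, bond orders sum to 2 (valence 2) → 0 H
  atom 5: C, bond orders sum to 3 (valence 4) → 1 H
  atom 6: C, bond orders sum to 2 (valence 4) → 2 H
  atom 7: C, bond orders sum to 2 (valence 4) → 2 H
  atom 8: C, bond orders sum to 4 (valence 4) → 0 H
  atom 9: O with explicit H count 0
  atom 10: C, bond orders sum to 1 (valence 4) → 3 H
  atom 11: C, bond orders sum to 3 (valence 4) → 1 H
  atom 12: C, bond orders sum to 4 (valence 4) → 0 H
  atom 13: N, bond orders sum to 1 (valence 3) → 2 H
  atom 14: O, bond orders sum to 2 (valence 2) → 0 H
  atom 15: C, bond orders sum to 2 (valence 4) → 2 H
  atom 16: C, bond orders sum to 3 (valence 4) → 1 H
  atom 17: C, bond orders sum to 2 (valence 4) → 2 H
  atom 18: C, bond orders sum to 1 (valence 4) → 3 H
  atom 19: C, bond orders sum to 4 (valence 4) → 0 H
  atom 20: N, bond orders sum to 1 (valence 3) → 2 H
  atom 21: O, bond orders sum to 2 (valence 2) → 0 H
Totals → C:14, H:24, N:2, O:5.

C14H24N2O5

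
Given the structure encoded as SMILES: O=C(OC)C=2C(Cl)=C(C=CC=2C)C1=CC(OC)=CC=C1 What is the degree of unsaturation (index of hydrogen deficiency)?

Molecular formula: C16H15ClO3.
DoU = (2C + 2 + N − H − X) / 2, where X is the halogen count and O/S are ignored.
    = (2·16 + 2 + 0 − 15 − 1) / 2 = 18 / 2 = 9.

9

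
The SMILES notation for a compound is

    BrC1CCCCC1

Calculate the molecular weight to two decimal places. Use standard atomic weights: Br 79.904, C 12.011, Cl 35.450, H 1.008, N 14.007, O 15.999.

163.06 g/mol

First, the molecular formula is C6H11Br (counting implicit H from valence).
  Br: 1 × 79.904 = 79.904
  C: 6 × 12.011 = 72.066
  H: 11 × 1.008 = 11.088
Sum: 1×79.904 + 6×12.011 + 11×1.008 = 163.058 → 163.06 g/mol.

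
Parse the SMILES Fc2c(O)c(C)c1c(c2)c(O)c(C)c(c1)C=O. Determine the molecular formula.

Walk through each heavy atom and fill implicit hydrogens from standard valence (C 4, N 3, O 2, S 2, halogen 1); for lowercase aromatic atoms, an aromatic c carries 1 H when it has two neighbours and 0 H with three, and aromatic n carries 0 H:
  atom 1: F (halogen, monovalent) → 0 H
  atom 2: aromatic c, 3 neighbours → 0 H
  atom 3: aromatic c, 3 neighbours → 0 H
  atom 4: O, bond orders sum to 1 (valence 2) → 1 H
  atom 5: aromatic c, 3 neighbours → 0 H
  atom 6: C, bond orders sum to 1 (valence 4) → 3 H
  atom 7: aromatic c, 3 neighbours → 0 H
  atom 8: aromatic c, 3 neighbours → 0 H
  atom 9: aromatic c, 2 neighbours → 1 H
  atom 10: aromatic c, 3 neighbours → 0 H
  atom 11: O, bond orders sum to 1 (valence 2) → 1 H
  atom 12: aromatic c, 3 neighbours → 0 H
  atom 13: C, bond orders sum to 1 (valence 4) → 3 H
  atom 14: aromatic c, 3 neighbours → 0 H
  atom 15: aromatic c, 2 neighbours → 1 H
  atom 16: C, bond orders sum to 3 (valence 4) → 1 H
  atom 17: O, bond orders sum to 2 (valence 2) → 0 H
Totals → C:13, H:11, F:1, O:3.
In Hill order: C13H11FO3.

C13H11FO3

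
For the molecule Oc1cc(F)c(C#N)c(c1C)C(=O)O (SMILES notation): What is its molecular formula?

C9H6FNO3

Walk through each heavy atom and fill implicit hydrogens from standard valence (C 4, N 3, O 2, S 2, halogen 1); for lowercase aromatic atoms, an aromatic c carries 1 H when it has two neighbours and 0 H with three, and aromatic n carries 0 H:
  atom 1: O, bond orders sum to 1 (valence 2) → 1 H
  atom 2: aromatic c, 3 neighbours → 0 H
  atom 3: aromatic c, 2 neighbours → 1 H
  atom 4: aromatic c, 3 neighbours → 0 H
  atom 5: F (halogen, monovalent) → 0 H
  atom 6: aromatic c, 3 neighbours → 0 H
  atom 7: C, bond orders sum to 4 (valence 4) → 0 H
  atom 8: N, bond orders sum to 3 (valence 3) → 0 H
  atom 9: aromatic c, 3 neighbours → 0 H
  atom 10: aromatic c, 3 neighbours → 0 H
  atom 11: C, bond orders sum to 1 (valence 4) → 3 H
  atom 12: C, bond orders sum to 4 (valence 4) → 0 H
  atom 13: O, bond orders sum to 2 (valence 2) → 0 H
  atom 14: O, bond orders sum to 1 (valence 2) → 1 H
Totals → C:9, H:6, F:1, N:1, O:3.
In Hill order: C9H6FNO3.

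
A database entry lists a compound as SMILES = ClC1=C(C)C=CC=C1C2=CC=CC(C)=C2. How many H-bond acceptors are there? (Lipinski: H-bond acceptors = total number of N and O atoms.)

0

N atoms: 0; O atoms: 0.
Lipinski HBA = 0 + 0 = 0.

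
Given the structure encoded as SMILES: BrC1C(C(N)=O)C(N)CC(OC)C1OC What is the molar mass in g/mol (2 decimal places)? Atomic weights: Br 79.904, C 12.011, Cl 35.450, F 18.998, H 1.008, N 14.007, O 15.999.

First, the molecular formula is C9H17BrN2O3 (counting implicit H from valence).
  Br: 1 × 79.904 = 79.904
  C: 9 × 12.011 = 108.099
  H: 17 × 1.008 = 17.136
  N: 2 × 14.007 = 28.014
  O: 3 × 15.999 = 47.997
Sum: 1×79.904 + 9×12.011 + 17×1.008 + 2×14.007 + 3×15.999 = 281.150 → 281.15 g/mol.

281.15 g/mol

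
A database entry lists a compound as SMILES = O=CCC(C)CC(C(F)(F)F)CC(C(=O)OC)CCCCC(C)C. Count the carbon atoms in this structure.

Count every carbon token in the SMILES (each C, including those in ring-closure positions and inside branches).
Carbon count: 18.

18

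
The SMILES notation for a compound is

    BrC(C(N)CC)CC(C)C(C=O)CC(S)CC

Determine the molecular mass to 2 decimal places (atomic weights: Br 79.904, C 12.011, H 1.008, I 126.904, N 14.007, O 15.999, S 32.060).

324.32 g/mol

First, the molecular formula is C13H26BrNOS (counting implicit H from valence).
  Br: 1 × 79.904 = 79.904
  C: 13 × 12.011 = 156.143
  H: 26 × 1.008 = 26.208
  N: 1 × 14.007 = 14.007
  O: 1 × 15.999 = 15.999
  S: 1 × 32.060 = 32.060
Sum: 1×79.904 + 13×12.011 + 26×1.008 + 1×14.007 + 1×15.999 + 1×32.060 = 324.321 → 324.32 g/mol.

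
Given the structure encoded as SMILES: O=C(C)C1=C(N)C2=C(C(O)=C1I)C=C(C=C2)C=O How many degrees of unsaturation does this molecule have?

9

Molecular formula: C13H10INO3.
DoU = (2C + 2 + N − H − X) / 2, where X is the halogen count and O/S are ignored.
    = (2·13 + 2 + 1 − 10 − 1) / 2 = 18 / 2 = 9.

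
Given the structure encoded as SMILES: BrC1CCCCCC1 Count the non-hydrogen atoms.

8

Every atom symbol written in the SMILES (organic subset) is one heavy atom; implicit H are not written.
Heavy atoms by element → Br:1, C:7.
Total: 8.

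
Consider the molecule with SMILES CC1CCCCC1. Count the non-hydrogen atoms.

Every atom symbol written in the SMILES (organic subset) is one heavy atom; implicit H are not written.
Heavy atoms by element → C:7.
Total: 7.

7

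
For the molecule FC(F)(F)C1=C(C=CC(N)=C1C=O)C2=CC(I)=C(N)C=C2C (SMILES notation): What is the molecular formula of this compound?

Walk through each heavy atom and fill implicit hydrogens from standard valence (C 4, N 3, O 2, S 2, halogen 1):
  atom 1: F (halogen, monovalent) → 0 H
  atom 2: C, bond orders sum to 4 (valence 4) → 0 H
  atom 3: F (halogen, monovalent) → 0 H
  atom 4: F (halogen, monovalent) → 0 H
  atom 5: C, bond orders sum to 4 (valence 4) → 0 H
  atom 6: C, bond orders sum to 4 (valence 4) → 0 H
  atom 7: C, bond orders sum to 3 (valence 4) → 1 H
  atom 8: C, bond orders sum to 3 (valence 4) → 1 H
  atom 9: C, bond orders sum to 4 (valence 4) → 0 H
  atom 10: N, bond orders sum to 1 (valence 3) → 2 H
  atom 11: C, bond orders sum to 4 (valence 4) → 0 H
  atom 12: C, bond orders sum to 3 (valence 4) → 1 H
  atom 13: O, bond orders sum to 2 (valence 2) → 0 H
  atom 14: C, bond orders sum to 4 (valence 4) → 0 H
  atom 15: C, bond orders sum to 3 (valence 4) → 1 H
  atom 16: C, bond orders sum to 4 (valence 4) → 0 H
  atom 17: I (halogen, monovalent) → 0 H
  atom 18: C, bond orders sum to 4 (valence 4) → 0 H
  atom 19: N, bond orders sum to 1 (valence 3) → 2 H
  atom 20: C, bond orders sum to 3 (valence 4) → 1 H
  atom 21: C, bond orders sum to 4 (valence 4) → 0 H
  atom 22: C, bond orders sum to 1 (valence 4) → 3 H
Totals → C:15, H:12, F:3, I:1, N:2, O:1.
In Hill order: C15H12F3IN2O.

C15H12F3IN2O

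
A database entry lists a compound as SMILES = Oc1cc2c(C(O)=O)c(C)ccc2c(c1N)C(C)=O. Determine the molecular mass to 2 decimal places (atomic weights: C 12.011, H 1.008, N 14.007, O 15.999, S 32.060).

259.26 g/mol

First, the molecular formula is C14H13NO4 (counting implicit H from valence).
  C: 14 × 12.011 = 168.154
  H: 13 × 1.008 = 13.104
  N: 1 × 14.007 = 14.007
  O: 4 × 15.999 = 63.996
Sum: 14×12.011 + 13×1.008 + 1×14.007 + 4×15.999 = 259.261 → 259.26 g/mol.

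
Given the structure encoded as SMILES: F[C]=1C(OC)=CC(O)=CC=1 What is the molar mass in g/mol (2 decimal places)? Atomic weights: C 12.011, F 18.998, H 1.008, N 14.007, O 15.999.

142.13 g/mol

First, the molecular formula is C7H7FO2 (counting implicit H from valence).
  C: 7 × 12.011 = 84.077
  F: 1 × 18.998 = 18.998
  H: 7 × 1.008 = 7.056
  O: 2 × 15.999 = 31.998
Sum: 7×12.011 + 1×18.998 + 7×1.008 + 2×15.999 = 142.129 → 142.13 g/mol.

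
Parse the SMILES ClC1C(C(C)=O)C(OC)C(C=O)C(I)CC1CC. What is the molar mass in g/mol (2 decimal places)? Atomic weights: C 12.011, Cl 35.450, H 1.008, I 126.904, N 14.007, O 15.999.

First, the molecular formula is C13H20ClIO3 (counting implicit H from valence).
  C: 13 × 12.011 = 156.143
  Cl: 1 × 35.450 = 35.450
  H: 20 × 1.008 = 20.160
  I: 1 × 126.904 = 126.904
  O: 3 × 15.999 = 47.997
Sum: 13×12.011 + 1×35.450 + 20×1.008 + 1×126.904 + 3×15.999 = 386.654 → 386.65 g/mol.

386.65 g/mol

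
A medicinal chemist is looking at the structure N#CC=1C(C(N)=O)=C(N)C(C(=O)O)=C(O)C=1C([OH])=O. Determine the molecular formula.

C10H7N3O6

Walk through each heavy atom and fill implicit hydrogens from standard valence (C 4, N 3, O 2, S 2, halogen 1):
  atom 1: N, bond orders sum to 3 (valence 3) → 0 H
  atom 2: C, bond orders sum to 4 (valence 4) → 0 H
  atom 3: C, bond orders sum to 4 (valence 4) → 0 H
  atom 4: C, bond orders sum to 4 (valence 4) → 0 H
  atom 5: C, bond orders sum to 4 (valence 4) → 0 H
  atom 6: N, bond orders sum to 1 (valence 3) → 2 H
  atom 7: O, bond orders sum to 2 (valence 2) → 0 H
  atom 8: C, bond orders sum to 4 (valence 4) → 0 H
  atom 9: N, bond orders sum to 1 (valence 3) → 2 H
  atom 10: C, bond orders sum to 4 (valence 4) → 0 H
  atom 11: C, bond orders sum to 4 (valence 4) → 0 H
  atom 12: O, bond orders sum to 2 (valence 2) → 0 H
  atom 13: O, bond orders sum to 1 (valence 2) → 1 H
  atom 14: C, bond orders sum to 4 (valence 4) → 0 H
  atom 15: O, bond orders sum to 1 (valence 2) → 1 H
  atom 16: C, bond orders sum to 4 (valence 4) → 0 H
  atom 17: C, bond orders sum to 4 (valence 4) → 0 H
  atom 18: O with explicit H count 1
  atom 19: O, bond orders sum to 2 (valence 2) → 0 H
Totals → C:10, H:7, N:3, O:6.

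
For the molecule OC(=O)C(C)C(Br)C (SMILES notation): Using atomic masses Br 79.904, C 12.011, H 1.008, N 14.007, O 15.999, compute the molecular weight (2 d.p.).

First, the molecular formula is C5H9BrO2 (counting implicit H from valence).
  Br: 1 × 79.904 = 79.904
  C: 5 × 12.011 = 60.055
  H: 9 × 1.008 = 9.072
  O: 2 × 15.999 = 31.998
Sum: 1×79.904 + 5×12.011 + 9×1.008 + 2×15.999 = 181.029 → 181.03 g/mol.

181.03 g/mol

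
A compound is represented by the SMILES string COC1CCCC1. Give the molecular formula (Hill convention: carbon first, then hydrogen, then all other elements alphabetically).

Walk through each heavy atom and fill implicit hydrogens from standard valence (C 4, N 3, O 2, S 2, halogen 1):
  atom 1: C, bond orders sum to 1 (valence 4) → 3 H
  atom 2: O, bond orders sum to 2 (valence 2) → 0 H
  atom 3: C, bond orders sum to 3 (valence 4) → 1 H
  atom 4: C, bond orders sum to 2 (valence 4) → 2 H
  atom 5: C, bond orders sum to 2 (valence 4) → 2 H
  atom 6: C, bond orders sum to 2 (valence 4) → 2 H
  atom 7: C, bond orders sum to 2 (valence 4) → 2 H
Totals → C:6, H:12, O:1.

C6H12O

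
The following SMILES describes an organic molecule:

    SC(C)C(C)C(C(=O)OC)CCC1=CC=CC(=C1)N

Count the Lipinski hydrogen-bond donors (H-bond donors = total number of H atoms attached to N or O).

Donors: find every N or O and count the H atoms it carries.
  atom 8 (O): bond orders sum to 2 → 0 H
  atom 9 (O): bond orders sum to 2 → 0 H
  atom 19 (N): bond orders sum to 1 → 2 H
Lipinski HBD = 2.

2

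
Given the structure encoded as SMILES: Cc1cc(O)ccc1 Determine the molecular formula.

C7H8O

Walk through each heavy atom and fill implicit hydrogens from standard valence (C 4, N 3, O 2, S 2, halogen 1); for lowercase aromatic atoms, an aromatic c carries 1 H when it has two neighbours and 0 H with three, and aromatic n carries 0 H:
  atom 1: C, bond orders sum to 1 (valence 4) → 3 H
  atom 2: aromatic c, 3 neighbours → 0 H
  atom 3: aromatic c, 2 neighbours → 1 H
  atom 4: aromatic c, 3 neighbours → 0 H
  atom 5: O, bond orders sum to 1 (valence 2) → 1 H
  atom 6: aromatic c, 2 neighbours → 1 H
  atom 7: aromatic c, 2 neighbours → 1 H
  atom 8: aromatic c, 2 neighbours → 1 H
Totals → C:7, H:8, O:1.
In Hill order: C7H8O.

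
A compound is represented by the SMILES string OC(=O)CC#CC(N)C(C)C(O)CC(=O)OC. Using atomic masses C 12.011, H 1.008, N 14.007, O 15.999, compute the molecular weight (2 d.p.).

First, the molecular formula is C11H17NO5 (counting implicit H from valence).
  C: 11 × 12.011 = 132.121
  H: 17 × 1.008 = 17.136
  N: 1 × 14.007 = 14.007
  O: 5 × 15.999 = 79.995
Sum: 11×12.011 + 17×1.008 + 1×14.007 + 5×15.999 = 243.259 → 243.26 g/mol.

243.26 g/mol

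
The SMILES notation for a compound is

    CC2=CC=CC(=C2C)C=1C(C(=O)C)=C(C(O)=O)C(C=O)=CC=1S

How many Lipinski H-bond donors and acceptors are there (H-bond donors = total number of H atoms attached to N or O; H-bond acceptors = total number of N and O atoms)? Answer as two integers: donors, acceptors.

Donors: find every N or O and count the H atoms it carries.
  atom 12 (O): bond orders sum to 2 → 0 H
  atom 16 (O): bond orders sum to 1 → 1 H
  atom 17 (O): bond orders sum to 2 → 0 H
  atom 20 (O): bond orders sum to 2 → 0 H
Lipinski HBD = 1.
Acceptors: N atoms = 0, O atoms = 4 → HBA = 4.

1, 4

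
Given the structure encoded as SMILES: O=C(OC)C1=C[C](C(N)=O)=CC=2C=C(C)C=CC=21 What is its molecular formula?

Walk through each heavy atom and fill implicit hydrogens from standard valence (C 4, N 3, O 2, S 2, halogen 1):
  atom 1: O, bond orders sum to 2 (valence 2) → 0 H
  atom 2: C, bond orders sum to 4 (valence 4) → 0 H
  atom 3: O, bond orders sum to 2 (valence 2) → 0 H
  atom 4: C, bond orders sum to 1 (valence 4) → 3 H
  atom 5: C, bond orders sum to 4 (valence 4) → 0 H
  atom 6: C, bond orders sum to 3 (valence 4) → 1 H
  atom 7: C with explicit H count 0
  atom 8: C, bond orders sum to 4 (valence 4) → 0 H
  atom 9: N, bond orders sum to 1 (valence 3) → 2 H
  atom 10: O, bond orders sum to 2 (valence 2) → 0 H
  atom 11: C, bond orders sum to 3 (valence 4) → 1 H
  atom 12: C, bond orders sum to 4 (valence 4) → 0 H
  atom 13: C, bond orders sum to 3 (valence 4) → 1 H
  atom 14: C, bond orders sum to 4 (valence 4) → 0 H
  atom 15: C, bond orders sum to 1 (valence 4) → 3 H
  atom 16: C, bond orders sum to 3 (valence 4) → 1 H
  atom 17: C, bond orders sum to 3 (valence 4) → 1 H
  atom 18: C, bond orders sum to 4 (valence 4) → 0 H
Totals → C:14, H:13, N:1, O:3.

C14H13NO3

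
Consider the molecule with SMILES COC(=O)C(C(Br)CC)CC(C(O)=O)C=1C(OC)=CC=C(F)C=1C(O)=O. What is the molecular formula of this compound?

C17H20BrFO7

Walk through each heavy atom and fill implicit hydrogens from standard valence (C 4, N 3, O 2, S 2, halogen 1):
  atom 1: C, bond orders sum to 1 (valence 4) → 3 H
  atom 2: O, bond orders sum to 2 (valence 2) → 0 H
  atom 3: C, bond orders sum to 4 (valence 4) → 0 H
  atom 4: O, bond orders sum to 2 (valence 2) → 0 H
  atom 5: C, bond orders sum to 3 (valence 4) → 1 H
  atom 6: C, bond orders sum to 3 (valence 4) → 1 H
  atom 7: Br (halogen, monovalent) → 0 H
  atom 8: C, bond orders sum to 2 (valence 4) → 2 H
  atom 9: C, bond orders sum to 1 (valence 4) → 3 H
  atom 10: C, bond orders sum to 2 (valence 4) → 2 H
  atom 11: C, bond orders sum to 3 (valence 4) → 1 H
  atom 12: C, bond orders sum to 4 (valence 4) → 0 H
  atom 13: O, bond orders sum to 1 (valence 2) → 1 H
  atom 14: O, bond orders sum to 2 (valence 2) → 0 H
  atom 15: C, bond orders sum to 4 (valence 4) → 0 H
  atom 16: C, bond orders sum to 4 (valence 4) → 0 H
  atom 17: O, bond orders sum to 2 (valence 2) → 0 H
  atom 18: C, bond orders sum to 1 (valence 4) → 3 H
  atom 19: C, bond orders sum to 3 (valence 4) → 1 H
  atom 20: C, bond orders sum to 3 (valence 4) → 1 H
  atom 21: C, bond orders sum to 4 (valence 4) → 0 H
  atom 22: F (halogen, monovalent) → 0 H
  atom 23: C, bond orders sum to 4 (valence 4) → 0 H
  atom 24: C, bond orders sum to 4 (valence 4) → 0 H
  atom 25: O, bond orders sum to 1 (valence 2) → 1 H
  atom 26: O, bond orders sum to 2 (valence 2) → 0 H
Totals → C:17, H:20, Br:1, F:1, O:7.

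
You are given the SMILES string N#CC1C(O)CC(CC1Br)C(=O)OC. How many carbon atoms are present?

9

Count every carbon token in the SMILES (each C, including those in ring-closure positions and inside branches).
Carbon count: 9.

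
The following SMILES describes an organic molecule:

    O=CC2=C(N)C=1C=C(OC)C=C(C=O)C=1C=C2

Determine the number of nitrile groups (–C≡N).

0

Scan the SMILES for the nitrile motif — none present.
Groups that are present: 2 aldehyde, 1 ether, 1 primary amine.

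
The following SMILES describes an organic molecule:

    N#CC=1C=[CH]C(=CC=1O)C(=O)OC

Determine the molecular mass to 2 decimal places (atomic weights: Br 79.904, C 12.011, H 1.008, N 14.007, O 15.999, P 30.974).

177.16 g/mol

First, the molecular formula is C9H7NO3 (counting implicit H from valence).
  C: 9 × 12.011 = 108.099
  H: 7 × 1.008 = 7.056
  N: 1 × 14.007 = 14.007
  O: 3 × 15.999 = 47.997
Sum: 9×12.011 + 7×1.008 + 1×14.007 + 3×15.999 = 177.159 → 177.16 g/mol.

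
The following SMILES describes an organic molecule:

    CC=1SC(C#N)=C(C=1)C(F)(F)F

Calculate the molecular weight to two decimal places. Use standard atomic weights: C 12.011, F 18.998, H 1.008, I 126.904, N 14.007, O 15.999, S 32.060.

191.17 g/mol

First, the molecular formula is C7H4F3NS (counting implicit H from valence).
  C: 7 × 12.011 = 84.077
  F: 3 × 18.998 = 56.994
  H: 4 × 1.008 = 4.032
  N: 1 × 14.007 = 14.007
  S: 1 × 32.060 = 32.060
Sum: 7×12.011 + 3×18.998 + 4×1.008 + 1×14.007 + 1×32.060 = 191.170 → 191.17 g/mol.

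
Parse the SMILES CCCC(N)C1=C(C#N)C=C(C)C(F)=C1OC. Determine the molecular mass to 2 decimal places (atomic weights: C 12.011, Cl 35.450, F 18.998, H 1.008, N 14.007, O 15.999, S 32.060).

First, the molecular formula is C13H17FN2O (counting implicit H from valence).
  C: 13 × 12.011 = 156.143
  F: 1 × 18.998 = 18.998
  H: 17 × 1.008 = 17.136
  N: 2 × 14.007 = 28.014
  O: 1 × 15.999 = 15.999
Sum: 13×12.011 + 1×18.998 + 17×1.008 + 2×14.007 + 1×15.999 = 236.290 → 236.29 g/mol.

236.29 g/mol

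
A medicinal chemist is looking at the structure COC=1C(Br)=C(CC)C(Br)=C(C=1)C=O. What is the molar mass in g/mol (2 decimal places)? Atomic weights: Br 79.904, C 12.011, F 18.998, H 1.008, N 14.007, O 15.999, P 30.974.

First, the molecular formula is C10H10Br2O2 (counting implicit H from valence).
  Br: 2 × 79.904 = 159.808
  C: 10 × 12.011 = 120.110
  H: 10 × 1.008 = 10.080
  O: 2 × 15.999 = 31.998
Sum: 2×79.904 + 10×12.011 + 10×1.008 + 2×15.999 = 321.996 → 322.00 g/mol.

322.00 g/mol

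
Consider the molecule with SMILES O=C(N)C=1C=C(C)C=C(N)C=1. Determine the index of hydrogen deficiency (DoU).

5

Molecular formula: C8H10N2O.
DoU = (2C + 2 + N − H − X) / 2, where X is the halogen count and O/S are ignored.
    = (2·8 + 2 + 2 − 10 − 0) / 2 = 10 / 2 = 5.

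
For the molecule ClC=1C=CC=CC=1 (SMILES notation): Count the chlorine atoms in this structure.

1

Scan the SMILES for Cl atoms (remember two-letter symbols like Cl and Br are single atoms).
Chlorine count: 1.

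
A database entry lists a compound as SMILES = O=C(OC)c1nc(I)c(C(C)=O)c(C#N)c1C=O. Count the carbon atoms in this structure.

11

Count every carbon token in the SMILES (each C, including those in ring-closure positions and inside branches).
Carbon count: 11.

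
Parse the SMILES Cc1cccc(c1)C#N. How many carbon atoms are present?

Count every carbon token in the SMILES (each C, including those in ring-closure positions and inside branches).
Carbon count: 8.

8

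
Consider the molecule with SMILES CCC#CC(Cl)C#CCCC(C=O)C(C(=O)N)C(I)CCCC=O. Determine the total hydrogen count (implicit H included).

23

Walk through each heavy atom and fill implicit hydrogens from standard valence (C 4, N 3, O 2, S 2, halogen 1):
  atom 1: C, bond orders sum to 1 (valence 4) → 3 H
  atom 2: C, bond orders sum to 2 (valence 4) → 2 H
  atom 3: C, bond orders sum to 4 (valence 4) → 0 H
  atom 4: C, bond orders sum to 4 (valence 4) → 0 H
  atom 5: C, bond orders sum to 3 (valence 4) → 1 H
  atom 6: Cl (halogen, monovalent) → 0 H
  atom 7: C, bond orders sum to 4 (valence 4) → 0 H
  atom 8: C, bond orders sum to 4 (valence 4) → 0 H
  atom 9: C, bond orders sum to 2 (valence 4) → 2 H
  atom 10: C, bond orders sum to 2 (valence 4) → 2 H
  atom 11: C, bond orders sum to 3 (valence 4) → 1 H
  atom 12: C, bond orders sum to 3 (valence 4) → 1 H
  atom 13: O, bond orders sum to 2 (valence 2) → 0 H
  atom 14: C, bond orders sum to 3 (valence 4) → 1 H
  atom 15: C, bond orders sum to 4 (valence 4) → 0 H
  atom 16: O, bond orders sum to 2 (valence 2) → 0 H
  atom 17: N, bond orders sum to 1 (valence 3) → 2 H
  atom 18: C, bond orders sum to 3 (valence 4) → 1 H
  atom 19: I (halogen, monovalent) → 0 H
  atom 20: C, bond orders sum to 2 (valence 4) → 2 H
  atom 21: C, bond orders sum to 2 (valence 4) → 2 H
  atom 22: C, bond orders sum to 2 (valence 4) → 2 H
  atom 23: C, bond orders sum to 3 (valence 4) → 1 H
  atom 24: O, bond orders sum to 2 (valence 2) → 0 H
Total hydrogens: 23.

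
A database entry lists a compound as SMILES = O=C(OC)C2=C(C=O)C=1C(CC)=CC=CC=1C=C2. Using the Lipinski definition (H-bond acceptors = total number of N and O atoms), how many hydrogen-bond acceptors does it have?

3

N atoms: 0; O atoms: 3.
Lipinski HBA = 0 + 3 = 3.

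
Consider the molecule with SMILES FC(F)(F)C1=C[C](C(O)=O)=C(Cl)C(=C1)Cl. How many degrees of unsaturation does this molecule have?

Degree of unsaturation = (number of rings) + (number of π bonds).
Ring closures in the SMILES: 1.
π bonds: 4 double bonds (each 1 DoU) → 4 DoU from unsaturation.
Total DoU = 1 + 4 = 5.

5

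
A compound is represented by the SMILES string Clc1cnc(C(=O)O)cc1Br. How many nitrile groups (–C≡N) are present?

Scan the SMILES for the nitrile motif — none present.
Groups that are present: 1 carboxylic acid.

0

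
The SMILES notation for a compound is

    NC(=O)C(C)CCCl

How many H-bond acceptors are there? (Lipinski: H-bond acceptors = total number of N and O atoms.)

N atoms: 1; O atoms: 1.
Lipinski HBA = 1 + 1 = 2.

2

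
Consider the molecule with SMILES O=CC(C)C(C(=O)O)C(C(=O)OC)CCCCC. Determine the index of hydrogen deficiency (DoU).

Molecular formula: C13H22O5.
DoU = (2C + 2 + N − H − X) / 2, where X is the halogen count and O/S are ignored.
    = (2·13 + 2 + 0 − 22 − 0) / 2 = 6 / 2 = 3.

3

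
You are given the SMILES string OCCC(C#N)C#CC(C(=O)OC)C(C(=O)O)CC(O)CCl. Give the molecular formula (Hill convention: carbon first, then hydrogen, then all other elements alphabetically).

Walk through each heavy atom and fill implicit hydrogens from standard valence (C 4, N 3, O 2, S 2, halogen 1):
  atom 1: O, bond orders sum to 1 (valence 2) → 1 H
  atom 2: C, bond orders sum to 2 (valence 4) → 2 H
  atom 3: C, bond orders sum to 2 (valence 4) → 2 H
  atom 4: C, bond orders sum to 3 (valence 4) → 1 H
  atom 5: C, bond orders sum to 4 (valence 4) → 0 H
  atom 6: N, bond orders sum to 3 (valence 3) → 0 H
  atom 7: C, bond orders sum to 4 (valence 4) → 0 H
  atom 8: C, bond orders sum to 4 (valence 4) → 0 H
  atom 9: C, bond orders sum to 3 (valence 4) → 1 H
  atom 10: C, bond orders sum to 4 (valence 4) → 0 H
  atom 11: O, bond orders sum to 2 (valence 2) → 0 H
  atom 12: O, bond orders sum to 2 (valence 2) → 0 H
  atom 13: C, bond orders sum to 1 (valence 4) → 3 H
  atom 14: C, bond orders sum to 3 (valence 4) → 1 H
  atom 15: C, bond orders sum to 4 (valence 4) → 0 H
  atom 16: O, bond orders sum to 2 (valence 2) → 0 H
  atom 17: O, bond orders sum to 1 (valence 2) → 1 H
  atom 18: C, bond orders sum to 2 (valence 4) → 2 H
  atom 19: C, bond orders sum to 3 (valence 4) → 1 H
  atom 20: O, bond orders sum to 1 (valence 2) → 1 H
  atom 21: C, bond orders sum to 2 (valence 4) → 2 H
  atom 22: Cl (halogen, monovalent) → 0 H
Totals → C:14, H:18, Cl:1, N:1, O:6.
In Hill order: C14H18ClNO6.

C14H18ClNO6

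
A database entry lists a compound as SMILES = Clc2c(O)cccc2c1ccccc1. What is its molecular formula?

Walk through each heavy atom and fill implicit hydrogens from standard valence (C 4, N 3, O 2, S 2, halogen 1); for lowercase aromatic atoms, an aromatic c carries 1 H when it has two neighbours and 0 H with three, and aromatic n carries 0 H:
  atom 1: Cl (halogen, monovalent) → 0 H
  atom 2: aromatic c, 3 neighbours → 0 H
  atom 3: aromatic c, 3 neighbours → 0 H
  atom 4: O, bond orders sum to 1 (valence 2) → 1 H
  atom 5: aromatic c, 2 neighbours → 1 H
  atom 6: aromatic c, 2 neighbours → 1 H
  atom 7: aromatic c, 2 neighbours → 1 H
  atom 8: aromatic c, 3 neighbours → 0 H
  atom 9: aromatic c, 3 neighbours → 0 H
  atom 10: aromatic c, 2 neighbours → 1 H
  atom 11: aromatic c, 2 neighbours → 1 H
  atom 12: aromatic c, 2 neighbours → 1 H
  atom 13: aromatic c, 2 neighbours → 1 H
  atom 14: aromatic c, 2 neighbours → 1 H
Totals → C:12, H:9, Cl:1, O:1.

C12H9ClO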